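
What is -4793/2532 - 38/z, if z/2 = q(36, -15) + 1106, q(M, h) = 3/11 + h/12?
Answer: -4125565/2159796 ≈ -1.9102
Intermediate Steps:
q(M, h) = 3/11 + h/12 (q(M, h) = 3*(1/11) + h*(1/12) = 3/11 + h/12)
z = 48621/22 (z = 2*((3/11 + (1/12)*(-15)) + 1106) = 2*((3/11 - 5/4) + 1106) = 2*(-43/44 + 1106) = 2*(48621/44) = 48621/22 ≈ 2210.0)
-4793/2532 - 38/z = -4793/2532 - 38/48621/22 = -4793*1/2532 - 38*22/48621 = -4793/2532 - 44/2559 = -4125565/2159796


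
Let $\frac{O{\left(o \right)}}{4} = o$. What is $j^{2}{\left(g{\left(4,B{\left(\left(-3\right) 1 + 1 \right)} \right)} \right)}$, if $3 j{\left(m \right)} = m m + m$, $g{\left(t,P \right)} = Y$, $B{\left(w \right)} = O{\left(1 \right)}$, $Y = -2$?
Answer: $\frac{4}{9} \approx 0.44444$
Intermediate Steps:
$O{\left(o \right)} = 4 o$
$B{\left(w \right)} = 4$ ($B{\left(w \right)} = 4 \cdot 1 = 4$)
$g{\left(t,P \right)} = -2$
$j{\left(m \right)} = \frac{m}{3} + \frac{m^{2}}{3}$ ($j{\left(m \right)} = \frac{m m + m}{3} = \frac{m^{2} + m}{3} = \frac{m + m^{2}}{3} = \frac{m}{3} + \frac{m^{2}}{3}$)
$j^{2}{\left(g{\left(4,B{\left(\left(-3\right) 1 + 1 \right)} \right)} \right)} = \left(\frac{1}{3} \left(-2\right) \left(1 - 2\right)\right)^{2} = \left(\frac{1}{3} \left(-2\right) \left(-1\right)\right)^{2} = \left(\frac{2}{3}\right)^{2} = \frac{4}{9}$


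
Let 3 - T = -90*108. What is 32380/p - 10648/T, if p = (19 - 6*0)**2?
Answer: 310986812/3510003 ≈ 88.600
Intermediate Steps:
T = 9723 (T = 3 - (-90)*108 = 3 - 1*(-9720) = 3 + 9720 = 9723)
p = 361 (p = (19 + 0)**2 = 19**2 = 361)
32380/p - 10648/T = 32380/361 - 10648/9723 = 310986812/3510003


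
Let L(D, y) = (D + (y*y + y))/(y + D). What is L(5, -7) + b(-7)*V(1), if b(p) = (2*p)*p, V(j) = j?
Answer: 149/2 ≈ 74.500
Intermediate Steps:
b(p) = 2*p²
L(D, y) = (D + y + y²)/(D + y) (L(D, y) = (D + (y² + y))/(D + y) = (D + (y + y²))/(D + y) = (D + y + y²)/(D + y))
L(5, -7) + b(-7)*V(1) = (5 - 7 + (-7)²)/(5 - 7) + (2*(-7)²)*1 = (5 - 7 + 49)/(-2) + (2*49)*1 = -½*47 + 98*1 = -47/2 + 98 = 149/2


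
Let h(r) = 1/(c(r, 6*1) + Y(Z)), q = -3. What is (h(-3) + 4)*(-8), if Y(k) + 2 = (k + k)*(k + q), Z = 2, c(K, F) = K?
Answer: -280/9 ≈ -31.111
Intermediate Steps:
Y(k) = -2 + 2*k*(-3 + k) (Y(k) = -2 + (k + k)*(k - 3) = -2 + (2*k)*(-3 + k) = -2 + 2*k*(-3 + k))
h(r) = 1/(-6 + r) (h(r) = 1/(r + (-2 - 6*2 + 2*2²)) = 1/(r + (-2 - 12 + 2*4)) = 1/(r + (-2 - 12 + 8)) = 1/(r - 6) = 1/(-6 + r))
(h(-3) + 4)*(-8) = (1/(-6 - 3) + 4)*(-8) = (1/(-9) + 4)*(-8) = (-⅑ + 4)*(-8) = (35/9)*(-8) = -280/9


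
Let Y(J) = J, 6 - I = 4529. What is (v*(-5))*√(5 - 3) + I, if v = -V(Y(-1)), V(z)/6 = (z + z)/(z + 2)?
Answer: -4523 - 60*√2 ≈ -4607.9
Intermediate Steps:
I = -4523 (I = 6 - 1*4529 = 6 - 4529 = -4523)
V(z) = 12*z/(2 + z) (V(z) = 6*((z + z)/(z + 2)) = 6*((2*z)/(2 + z)) = 6*(2*z/(2 + z)) = 12*z/(2 + z))
v = 12 (v = -12*(-1)/(2 - 1) = -12*(-1)/1 = -12*(-1) = -1*(-12) = 12)
(v*(-5))*√(5 - 3) + I = (12*(-5))*√(5 - 3) - 4523 = -60*√2 - 4523 = -4523 - 60*√2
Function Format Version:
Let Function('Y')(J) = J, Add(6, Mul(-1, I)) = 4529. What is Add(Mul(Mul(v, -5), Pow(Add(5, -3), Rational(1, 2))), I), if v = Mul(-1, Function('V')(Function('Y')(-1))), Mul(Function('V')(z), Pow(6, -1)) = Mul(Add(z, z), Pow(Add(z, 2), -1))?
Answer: Add(-4523, Mul(-60, Pow(2, Rational(1, 2)))) ≈ -4607.9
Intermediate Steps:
I = -4523 (I = Add(6, Mul(-1, 4529)) = Add(6, -4529) = -4523)
Function('V')(z) = Mul(12, z, Pow(Add(2, z), -1)) (Function('V')(z) = Mul(6, Mul(Add(z, z), Pow(Add(z, 2), -1))) = Mul(6, Mul(Mul(2, z), Pow(Add(2, z), -1))) = Mul(6, Mul(2, z, Pow(Add(2, z), -1))) = Mul(12, z, Pow(Add(2, z), -1)))
v = 12 (v = Mul(-1, Mul(12, -1, Pow(Add(2, -1), -1))) = Mul(-1, Mul(12, -1, Pow(1, -1))) = Mul(-1, Mul(12, -1, 1)) = Mul(-1, -12) = 12)
Add(Mul(Mul(v, -5), Pow(Add(5, -3), Rational(1, 2))), I) = Add(Mul(Mul(12, -5), Pow(Add(5, -3), Rational(1, 2))), -4523) = Add(Mul(-60, Pow(2, Rational(1, 2))), -4523) = Add(-4523, Mul(-60, Pow(2, Rational(1, 2))))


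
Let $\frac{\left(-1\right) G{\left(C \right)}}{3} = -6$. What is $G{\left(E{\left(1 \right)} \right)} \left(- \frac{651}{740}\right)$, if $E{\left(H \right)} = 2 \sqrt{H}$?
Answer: $- \frac{5859}{370} \approx -15.835$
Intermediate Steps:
$G{\left(C \right)} = 18$ ($G{\left(C \right)} = \left(-3\right) \left(-6\right) = 18$)
$G{\left(E{\left(1 \right)} \right)} \left(- \frac{651}{740}\right) = 18 \left(- \frac{651}{740}\right) = - \frac{5859}{370}$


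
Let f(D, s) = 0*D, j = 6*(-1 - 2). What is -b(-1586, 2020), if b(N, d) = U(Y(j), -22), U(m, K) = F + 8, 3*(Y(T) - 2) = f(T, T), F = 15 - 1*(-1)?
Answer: -24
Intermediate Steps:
j = -18 (j = 6*(-3) = -18)
F = 16 (F = 15 + 1 = 16)
f(D, s) = 0
Y(T) = 2 (Y(T) = 2 + (1/3)*0 = 2 + 0 = 2)
U(m, K) = 24 (U(m, K) = 16 + 8 = 24)
b(N, d) = 24
-b(-1586, 2020) = -1*24 = -24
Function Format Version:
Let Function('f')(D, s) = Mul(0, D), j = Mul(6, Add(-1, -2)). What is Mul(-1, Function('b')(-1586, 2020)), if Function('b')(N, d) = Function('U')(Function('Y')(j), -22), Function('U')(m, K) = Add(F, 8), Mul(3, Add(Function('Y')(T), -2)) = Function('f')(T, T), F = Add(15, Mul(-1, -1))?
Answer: -24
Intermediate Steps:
j = -18 (j = Mul(6, -3) = -18)
F = 16 (F = Add(15, 1) = 16)
Function('f')(D, s) = 0
Function('Y')(T) = 2 (Function('Y')(T) = Add(2, Mul(Rational(1, 3), 0)) = Add(2, 0) = 2)
Function('U')(m, K) = 24 (Function('U')(m, K) = Add(16, 8) = 24)
Function('b')(N, d) = 24
Mul(-1, Function('b')(-1586, 2020)) = Mul(-1, 24) = -24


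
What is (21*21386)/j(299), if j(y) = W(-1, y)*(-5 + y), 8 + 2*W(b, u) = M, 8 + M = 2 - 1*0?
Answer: -10693/49 ≈ -218.22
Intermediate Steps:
M = -6 (M = -8 + (2 - 1*0) = -8 + (2 + 0) = -8 + 2 = -6)
W(b, u) = -7 (W(b, u) = -4 + (½)*(-6) = -4 - 3 = -7)
j(y) = 35 - 7*y (j(y) = -7*(-5 + y) = 35 - 7*y)
(21*21386)/j(299) = (21*21386)/(35 - 7*299) = 449106/(35 - 2093) = 449106/(-2058) = 449106*(-1/2058) = -10693/49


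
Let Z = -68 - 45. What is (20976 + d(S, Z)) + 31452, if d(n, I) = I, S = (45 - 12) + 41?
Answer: 52315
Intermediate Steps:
Z = -113
S = 74 (S = 33 + 41 = 74)
(20976 + d(S, Z)) + 31452 = (20976 - 113) + 31452 = 20863 + 31452 = 52315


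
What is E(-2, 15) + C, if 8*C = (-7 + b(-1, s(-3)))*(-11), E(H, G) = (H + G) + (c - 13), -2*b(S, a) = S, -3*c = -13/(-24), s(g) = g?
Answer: 1261/144 ≈ 8.7569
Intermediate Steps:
c = -13/72 (c = -(-13)/(3*(-24)) = -(-13)*(-1)/(3*24) = -1/3*13/24 = -13/72 ≈ -0.18056)
b(S, a) = -S/2
E(H, G) = -949/72 + G + H (E(H, G) = (H + G) + (-13/72 - 13) = (G + H) - 949/72 = -949/72 + G + H)
C = 143/16 (C = ((-7 - 1/2*(-1))*(-11))/8 = ((-7 + 1/2)*(-11))/8 = (-13/2*(-11))/8 = (1/8)*(143/2) = 143/16 ≈ 8.9375)
E(-2, 15) + C = (-949/72 + 15 - 2) + 143/16 = -13/72 + 143/16 = 1261/144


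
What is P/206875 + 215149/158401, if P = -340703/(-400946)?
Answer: 17845739183804653/13138682419703750 ≈ 1.3583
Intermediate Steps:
P = 340703/400946 (P = -340703*(-1/400946) = 340703/400946 ≈ 0.84975)
P/206875 + 215149/158401 = (340703/400946)/206875 + 215149/158401 = (340703/400946)*(1/206875) + 215149*(1/158401) = 340703/82945703750 + 215149/158401 = 17845739183804653/13138682419703750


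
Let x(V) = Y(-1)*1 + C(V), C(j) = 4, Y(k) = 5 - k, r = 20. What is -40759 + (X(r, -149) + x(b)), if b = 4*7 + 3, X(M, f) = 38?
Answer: -40711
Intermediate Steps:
b = 31 (b = 28 + 3 = 31)
x(V) = 10 (x(V) = (5 - 1*(-1))*1 + 4 = (5 + 1)*1 + 4 = 6*1 + 4 = 6 + 4 = 10)
-40759 + (X(r, -149) + x(b)) = -40759 + (38 + 10) = -40759 + 48 = -40711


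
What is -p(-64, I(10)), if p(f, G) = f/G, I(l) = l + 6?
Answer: 4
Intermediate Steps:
I(l) = 6 + l
-p(-64, I(10)) = -(-64)/(6 + 10) = -(-64)/16 = -1*(-4) = 4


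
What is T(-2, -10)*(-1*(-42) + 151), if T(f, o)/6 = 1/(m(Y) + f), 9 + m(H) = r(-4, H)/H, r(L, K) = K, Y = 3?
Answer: -579/5 ≈ -115.80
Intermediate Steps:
m(H) = -8 (m(H) = -9 + H/H = -9 + 1 = -8)
T(f, o) = 6/(-8 + f)
T(-2, -10)*(-1*(-42) + 151) = (6/(-8 - 2))*(-1*(-42) + 151) = (6/(-10))*(42 + 151) = (6*(-1/10))*193 = -3/5*193 = -579/5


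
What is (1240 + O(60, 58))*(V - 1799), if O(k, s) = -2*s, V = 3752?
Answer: 2195172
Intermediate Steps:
(1240 + O(60, 58))*(V - 1799) = (1240 - 2*58)*(3752 - 1799) = (1240 - 116)*1953 = 1124*1953 = 2195172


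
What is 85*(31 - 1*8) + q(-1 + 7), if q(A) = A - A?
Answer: 1955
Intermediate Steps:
q(A) = 0
85*(31 - 1*8) + q(-1 + 7) = 85*(31 - 1*8) + 0 = 85*(31 - 8) + 0 = 85*23 + 0 = 1955 + 0 = 1955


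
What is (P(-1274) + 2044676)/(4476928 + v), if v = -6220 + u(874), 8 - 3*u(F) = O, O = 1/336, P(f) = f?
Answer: 2059749216/4506476351 ≈ 0.45706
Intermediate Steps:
O = 1/336 ≈ 0.0029762
u(F) = 2687/1008 (u(F) = 8/3 - 1/3*1/336 = 8/3 - 1/1008 = 2687/1008)
v = -6267073/1008 (v = -6220 + 2687/1008 = -6267073/1008 ≈ -6217.3)
(P(-1274) + 2044676)/(4476928 + v) = (-1274 + 2044676)/(4476928 - 6267073/1008) = 2043402/(4506476351/1008) = 2043402*(1008/4506476351) = 2059749216/4506476351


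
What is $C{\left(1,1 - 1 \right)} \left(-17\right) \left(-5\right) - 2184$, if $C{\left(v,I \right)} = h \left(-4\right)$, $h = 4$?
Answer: $-3544$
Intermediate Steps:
$C{\left(v,I \right)} = -16$ ($C{\left(v,I \right)} = 4 \left(-4\right) = -16$)
$C{\left(1,1 - 1 \right)} \left(-17\right) \left(-5\right) - 2184 = \left(-16\right) \left(-17\right) \left(-5\right) - 2184 = 272 \left(-5\right) - 2184 = -1360 - 2184 = -3544$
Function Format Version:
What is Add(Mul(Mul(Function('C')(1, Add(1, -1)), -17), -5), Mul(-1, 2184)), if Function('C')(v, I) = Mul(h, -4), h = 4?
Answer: -3544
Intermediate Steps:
Function('C')(v, I) = -16 (Function('C')(v, I) = Mul(4, -4) = -16)
Add(Mul(Mul(Function('C')(1, Add(1, -1)), -17), -5), Mul(-1, 2184)) = Add(Mul(Mul(-16, -17), -5), Mul(-1, 2184)) = Add(Mul(272, -5), -2184) = Add(-1360, -2184) = -3544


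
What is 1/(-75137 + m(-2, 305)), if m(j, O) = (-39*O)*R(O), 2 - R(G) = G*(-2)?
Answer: -1/7354877 ≈ -1.3596e-7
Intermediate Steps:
R(G) = 2 + 2*G (R(G) = 2 - G*(-2) = 2 - (-2)*G = 2 + 2*G)
m(j, O) = -39*O*(2 + 2*O) (m(j, O) = (-39*O)*(2 + 2*O) = -39*O*(2 + 2*O))
1/(-75137 + m(-2, 305)) = 1/(-75137 - 78*305*(1 + 305)) = 1/(-75137 - 78*305*306) = 1/(-75137 - 7279740) = 1/(-7354877) = -1/7354877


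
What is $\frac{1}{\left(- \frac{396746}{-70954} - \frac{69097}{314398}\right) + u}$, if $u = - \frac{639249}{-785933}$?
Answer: $\frac{1252316627971474}{7745806527045037} \approx 0.16168$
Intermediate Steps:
$u = \frac{639249}{785933}$ ($u = \left(-639249\right) \left(- \frac{1}{785933}\right) = \frac{639249}{785933} \approx 0.81336$)
$\frac{1}{\left(- \frac{396746}{-70954} - \frac{69097}{314398}\right) + u} = \frac{1}{\left(- \frac{396746}{-70954} - \frac{69097}{314398}\right) + \frac{639249}{785933}} = \frac{1}{\left(\left(-396746\right) \left(- \frac{1}{70954}\right) - \frac{9871}{44914}\right) + \frac{639249}{785933}} = \frac{1}{\left(\frac{198373}{35477} - \frac{9871}{44914}\right) + \frac{639249}{785933}} = \frac{1}{\frac{8559531455}{1593413978} + \frac{639249}{785933}} = \frac{1}{\frac{7745806527045037}{1252316627971474}} = \frac{1252316627971474}{7745806527045037}$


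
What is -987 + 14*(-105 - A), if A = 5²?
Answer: -2807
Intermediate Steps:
A = 25
-987 + 14*(-105 - A) = -987 + 14*(-105 - 1*25) = -987 + 14*(-105 - 25) = -987 + 14*(-130) = -987 - 1820 = -2807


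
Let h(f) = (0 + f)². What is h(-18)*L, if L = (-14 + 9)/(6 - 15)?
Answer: 180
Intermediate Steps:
h(f) = f²
L = 5/9 (L = -5/(-9) = -5*(-⅑) = 5/9 ≈ 0.55556)
h(-18)*L = (-18)²*(5/9) = 324*(5/9) = 180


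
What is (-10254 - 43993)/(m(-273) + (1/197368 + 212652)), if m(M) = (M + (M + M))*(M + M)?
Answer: -10706621896/130228537969 ≈ -0.082214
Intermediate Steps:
m(M) = 6*M² (m(M) = (M + 2*M)*(2*M) = (3*M)*(2*M) = 6*M²)
(-10254 - 43993)/(m(-273) + (1/197368 + 212652)) = (-10254 - 43993)/(6*(-273)² + (1/197368 + 212652)) = -54247/(6*74529 + (1/197368 + 212652)) = -54247/(447174 + 41970699937/197368) = -54247/130228537969/197368 = -54247*197368/130228537969 = -10706621896/130228537969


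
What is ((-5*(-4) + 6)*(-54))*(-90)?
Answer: 126360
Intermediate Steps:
((-5*(-4) + 6)*(-54))*(-90) = ((20 + 6)*(-54))*(-90) = (26*(-54))*(-90) = -1404*(-90) = 126360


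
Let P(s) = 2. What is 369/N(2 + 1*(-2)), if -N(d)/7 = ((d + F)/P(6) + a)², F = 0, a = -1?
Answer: -369/7 ≈ -52.714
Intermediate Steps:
N(d) = -7*(-1 + d/2)² (N(d) = -7*((d + 0)/2 - 1)² = -7*(d*(½) - 1)² = -7*(d/2 - 1)² = -7*(-1 + d/2)²)
369/N(2 + 1*(-2)) = 369/((-7*(-2 + (2 + 1*(-2)))²/4)) = 369/((-7*(-2 + (2 - 2))²/4)) = 369/((-7*(-2 + 0)²/4)) = 369/((-7/4*(-2)²)) = 369/((-7/4*4)) = 369/(-7) = 369*(-⅐) = -369/7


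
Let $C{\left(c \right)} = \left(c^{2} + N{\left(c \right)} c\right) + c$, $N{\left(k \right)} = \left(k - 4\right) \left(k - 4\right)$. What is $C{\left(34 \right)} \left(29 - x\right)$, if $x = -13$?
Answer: $1335180$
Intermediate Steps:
$N{\left(k \right)} = \left(-4 + k\right)^{2}$ ($N{\left(k \right)} = \left(-4 + k\right) \left(-4 + k\right) = \left(-4 + k\right)^{2}$)
$C{\left(c \right)} = c + c^{2} + c \left(-4 + c\right)^{2}$ ($C{\left(c \right)} = \left(c^{2} + \left(-4 + c\right)^{2} c\right) + c = \left(c^{2} + c \left(-4 + c\right)^{2}\right) + c = c + c^{2} + c \left(-4 + c\right)^{2}$)
$C{\left(34 \right)} \left(29 - x\right) = 34 \left(1 + 34 + \left(-4 + 34\right)^{2}\right) \left(29 - -13\right) = 34 \left(1 + 34 + 30^{2}\right) \left(29 + 13\right) = 34 \left(1 + 34 + 900\right) 42 = 34 \cdot 935 \cdot 42 = 31790 \cdot 42 = 1335180$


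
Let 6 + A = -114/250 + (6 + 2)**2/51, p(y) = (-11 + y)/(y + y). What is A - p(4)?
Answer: -220631/51000 ≈ -4.3261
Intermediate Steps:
p(y) = (-11 + y)/(2*y) (p(y) = (-11 + y)/((2*y)) = (-11 + y)*(1/(2*y)) = (-11 + y)/(2*y))
A = -33157/6375 (A = -6 + (-114/250 + (6 + 2)**2/51) = -6 + (-114*1/250 + 8**2*(1/51)) = -6 + (-57/125 + 64*(1/51)) = -6 + (-57/125 + 64/51) = -6 + 5093/6375 = -33157/6375 ≈ -5.2011)
A - p(4) = -33157/6375 - (-11 + 4)/(2*4) = -33157/6375 - (-7)/(2*4) = -33157/6375 - 1*(-7/8) = -33157/6375 + 7/8 = -220631/51000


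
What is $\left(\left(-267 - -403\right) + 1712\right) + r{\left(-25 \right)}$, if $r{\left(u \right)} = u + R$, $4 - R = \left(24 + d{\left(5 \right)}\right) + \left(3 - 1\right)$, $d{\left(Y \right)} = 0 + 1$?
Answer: $1800$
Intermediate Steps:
$d{\left(Y \right)} = 1$
$R = -23$ ($R = 4 - \left(\left(24 + 1\right) + \left(3 - 1\right)\right) = 4 - \left(25 + \left(3 - 1\right)\right) = 4 - \left(25 + 2\right) = 4 - 27 = -23$)
$r{\left(u \right)} = -23 + u$ ($r{\left(u \right)} = u - 23 = -23 + u$)
$\left(\left(-267 - -403\right) + 1712\right) + r{\left(-25 \right)} = \left(\left(-267 - -403\right) + 1712\right) - 48 = \left(\left(-267 + 403\right) + 1712\right) - 48 = \left(136 + 1712\right) - 48 = 1848 - 48 = 1800$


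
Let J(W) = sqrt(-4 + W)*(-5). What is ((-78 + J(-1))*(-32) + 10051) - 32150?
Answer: -19603 + 160*I*sqrt(5) ≈ -19603.0 + 357.77*I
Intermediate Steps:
J(W) = -5*sqrt(-4 + W)
((-78 + J(-1))*(-32) + 10051) - 32150 = ((-78 - 5*sqrt(-4 - 1))*(-32) + 10051) - 32150 = ((-78 - 5*I*sqrt(5))*(-32) + 10051) - 32150 = ((2496 + 160*I*sqrt(5)) + 10051) - 32150 = (12547 + 160*I*sqrt(5)) - 32150 = -19603 + 160*I*sqrt(5)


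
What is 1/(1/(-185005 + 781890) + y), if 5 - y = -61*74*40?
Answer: 596885/107776540026 ≈ 5.5382e-6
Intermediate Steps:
y = 180565 (y = 5 - (-61*74)*40 = 5 - (-4514)*40 = 5 - 1*(-180560) = 5 + 180560 = 180565)
1/(1/(-185005 + 781890) + y) = 1/(1/(-185005 + 781890) + 180565) = 1/(1/596885 + 180565) = 1/(107776540026/596885) = 596885/107776540026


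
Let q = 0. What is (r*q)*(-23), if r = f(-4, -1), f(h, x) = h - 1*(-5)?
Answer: 0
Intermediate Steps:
f(h, x) = 5 + h (f(h, x) = h + 5 = 5 + h)
r = 1 (r = 5 - 4 = 1)
(r*q)*(-23) = (1*0)*(-23) = 0*(-23) = 0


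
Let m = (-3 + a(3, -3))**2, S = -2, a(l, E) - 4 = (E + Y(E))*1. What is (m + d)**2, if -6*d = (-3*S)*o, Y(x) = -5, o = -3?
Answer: 2704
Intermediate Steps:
a(l, E) = -1 + E (a(l, E) = 4 + (E - 5)*1 = 4 + (-5 + E)*1 = 4 + (-5 + E) = -1 + E)
m = 49 (m = (-3 + (-1 - 3))**2 = (-3 - 4)**2 = (-7)**2 = 49)
d = 3 (d = -(-3*(-2))*(-3)/6 = -(-3) = -1/6*(-18) = 3)
(m + d)**2 = (49 + 3)**2 = 52**2 = 2704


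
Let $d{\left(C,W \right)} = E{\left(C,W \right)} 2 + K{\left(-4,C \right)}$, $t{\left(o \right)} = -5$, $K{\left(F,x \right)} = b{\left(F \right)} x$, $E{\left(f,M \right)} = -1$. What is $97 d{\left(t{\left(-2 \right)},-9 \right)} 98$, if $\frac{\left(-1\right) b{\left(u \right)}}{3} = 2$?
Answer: $266168$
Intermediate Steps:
$b{\left(u \right)} = -6$ ($b{\left(u \right)} = \left(-3\right) 2 = -6$)
$K{\left(F,x \right)} = - 6 x$
$d{\left(C,W \right)} = -2 - 6 C$ ($d{\left(C,W \right)} = \left(-1\right) 2 - 6 C = -2 - 6 C$)
$97 d{\left(t{\left(-2 \right)},-9 \right)} 98 = 97 \left(-2 - -30\right) 98 = 97 \left(-2 + 30\right) 98 = 97 \cdot 28 \cdot 98 = 2716 \cdot 98 = 266168$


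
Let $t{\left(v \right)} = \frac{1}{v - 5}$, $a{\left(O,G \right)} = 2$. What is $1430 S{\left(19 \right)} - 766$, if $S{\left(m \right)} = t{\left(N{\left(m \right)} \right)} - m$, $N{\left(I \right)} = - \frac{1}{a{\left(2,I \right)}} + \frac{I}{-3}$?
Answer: $- \frac{1992036}{71} \approx -28057.0$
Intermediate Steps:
$N{\left(I \right)} = - \frac{1}{2} - \frac{I}{3}$ ($N{\left(I \right)} = - \frac{1}{2} + \frac{I}{-3} = \left(-1\right) \frac{1}{2} + I \left(- \frac{1}{3}\right) = - \frac{1}{2} - \frac{I}{3}$)
$t{\left(v \right)} = \frac{1}{-5 + v}$
$S{\left(m \right)} = \frac{1}{- \frac{11}{2} - \frac{m}{3}} - m$ ($S{\left(m \right)} = \frac{1}{-5 - \left(\frac{1}{2} + \frac{m}{3}\right)} - m = \frac{1}{- \frac{11}{2} - \frac{m}{3}} - m$)
$1430 S{\left(19 \right)} - 766 = 1430 \frac{-6 - 19 \left(33 + 2 \cdot 19\right)}{33 + 2 \cdot 19} - 766 = 1430 \frac{-6 - 19 \left(33 + 38\right)}{33 + 38} - 766 = 1430 \frac{-6 - 19 \cdot 71}{71} - 766 = 1430 \frac{-6 - 1349}{71} - 766 = 1430 \cdot \frac{1}{71} \left(-1355\right) - 766 = 1430 \left(- \frac{1355}{71}\right) - 766 = - \frac{1937650}{71} - 766 = - \frac{1992036}{71}$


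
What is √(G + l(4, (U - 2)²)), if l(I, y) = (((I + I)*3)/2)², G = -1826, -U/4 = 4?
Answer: 29*I*√2 ≈ 41.012*I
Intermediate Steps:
U = -16 (U = -4*4 = -16)
l(I, y) = 9*I² (l(I, y) = (((2*I)*3)*(½))² = ((6*I)*(½))² = (3*I)² = 9*I²)
√(G + l(4, (U - 2)²)) = √(-1826 + 9*4²) = √(-1826 + 9*16) = √(-1826 + 144) = √(-1682) = 29*I*√2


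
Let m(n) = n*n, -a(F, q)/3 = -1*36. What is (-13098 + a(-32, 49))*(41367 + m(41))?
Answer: -559193520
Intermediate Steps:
a(F, q) = 108 (a(F, q) = -(-3)*36 = -3*(-36) = 108)
m(n) = n²
(-13098 + a(-32, 49))*(41367 + m(41)) = (-13098 + 108)*(41367 + 41²) = -12990*(41367 + 1681) = -12990*43048 = -559193520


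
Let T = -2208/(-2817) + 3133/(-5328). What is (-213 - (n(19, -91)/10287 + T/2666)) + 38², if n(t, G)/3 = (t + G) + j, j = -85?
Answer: 2085296692435649/1693923037344 ≈ 1231.0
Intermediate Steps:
n(t, G) = -255 + 3*G + 3*t (n(t, G) = 3*((t + G) - 85) = 3*((G + t) - 85) = 3*(-85 + G + t) = -255 + 3*G + 3*t)
T = 326507/1667664 (T = -2208*(-1/2817) + 3133*(-1/5328) = 736/939 - 3133/5328 = 326507/1667664 ≈ 0.19579)
(-213 - (n(19, -91)/10287 + T/2666)) + 38² = (-213 - ((-255 + 3*(-91) + 3*19)/10287 + (326507/1667664)/2666)) + 38² = (-213 - ((-255 - 273 + 57)*(1/10287) + (326507/1667664)*(1/2666))) + 1444 = (-213 - (-471*1/10287 + 326507/4445992224)) + 1444 = (-213 - (-157/3429 + 326507/4445992224)) + 1444 = (-213 - 1*(-77433465185/1693923037344)) + 1444 = (-213 + 77433465185/1693923037344) + 1444 = -360728173489087/1693923037344 + 1444 = 2085296692435649/1693923037344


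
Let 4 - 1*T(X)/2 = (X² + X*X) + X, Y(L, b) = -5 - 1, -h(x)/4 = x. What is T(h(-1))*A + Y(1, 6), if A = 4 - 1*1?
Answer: -198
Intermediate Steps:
h(x) = -4*x
Y(L, b) = -6
T(X) = 8 - 4*X² - 2*X (T(X) = 8 - 2*((X² + X*X) + X) = 8 - 2*((X² + X²) + X) = 8 - 2*(2*X² + X) = 8 - 2*(X + 2*X²) = 8 + (-4*X² - 2*X) = 8 - 4*X² - 2*X)
A = 3 (A = 4 - 1 = 3)
T(h(-1))*A + Y(1, 6) = (8 - 4*(-4*(-1))² - (-8)*(-1))*3 - 6 = (8 - 4*4² - 2*4)*3 - 6 = (8 - 4*16 - 8)*3 - 6 = (8 - 64 - 8)*3 - 6 = -64*3 - 6 = -192 - 6 = -198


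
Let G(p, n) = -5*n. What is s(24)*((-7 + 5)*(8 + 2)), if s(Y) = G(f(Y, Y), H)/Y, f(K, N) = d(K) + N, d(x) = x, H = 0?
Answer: 0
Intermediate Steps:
f(K, N) = K + N
s(Y) = 0 (s(Y) = (-5*0)/Y = 0/Y = 0)
s(24)*((-7 + 5)*(8 + 2)) = 0*((-7 + 5)*(8 + 2)) = 0*(-2*10) = 0*(-20) = 0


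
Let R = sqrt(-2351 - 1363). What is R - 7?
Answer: -7 + I*sqrt(3714) ≈ -7.0 + 60.943*I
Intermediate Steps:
R = I*sqrt(3714) (R = sqrt(-3714) = I*sqrt(3714) ≈ 60.943*I)
R - 7 = I*sqrt(3714) - 7 = -7 + I*sqrt(3714)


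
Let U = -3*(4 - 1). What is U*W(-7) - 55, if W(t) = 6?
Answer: -109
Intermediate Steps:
U = -9 (U = -3*3 = -9)
U*W(-7) - 55 = -9*6 - 55 = -54 - 55 = -109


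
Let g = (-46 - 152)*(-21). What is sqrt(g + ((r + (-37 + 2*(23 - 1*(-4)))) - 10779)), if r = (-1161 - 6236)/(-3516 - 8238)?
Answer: I*sqrt(101366520814)/3918 ≈ 81.261*I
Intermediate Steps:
g = 4158 (g = -198*(-21) = 4158)
r = 7397/11754 (r = -7397/(-11754) = -7397*(-1/11754) = 7397/11754 ≈ 0.62932)
sqrt(g + ((r + (-37 + 2*(23 - 1*(-4)))) - 10779)) = sqrt(4158 + ((7397/11754 + (-37 + 2*(23 - 1*(-4)))) - 10779)) = sqrt(4158 + ((7397/11754 + (-37 + 2*(23 + 4))) - 10779)) = sqrt(4158 + ((7397/11754 + (-37 + 2*27)) - 10779)) = sqrt(4158 + ((7397/11754 + (-37 + 54)) - 10779)) = sqrt(4158 + ((7397/11754 + 17) - 10779)) = sqrt(4158 + (207215/11754 - 10779)) = sqrt(4158 - 126489151/11754) = sqrt(-77616019/11754) = I*sqrt(101366520814)/3918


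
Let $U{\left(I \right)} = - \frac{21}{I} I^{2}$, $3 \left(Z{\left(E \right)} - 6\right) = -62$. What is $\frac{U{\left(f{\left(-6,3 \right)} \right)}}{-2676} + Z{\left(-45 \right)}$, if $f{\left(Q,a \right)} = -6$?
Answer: $- \frac{19687}{1338} \approx -14.714$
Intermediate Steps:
$Z{\left(E \right)} = - \frac{44}{3}$ ($Z{\left(E \right)} = 6 + \frac{1}{3} \left(-62\right) = 6 - \frac{62}{3} = - \frac{44}{3}$)
$U{\left(I \right)} = - 21 I$
$\frac{U{\left(f{\left(-6,3 \right)} \right)}}{-2676} + Z{\left(-45 \right)} = \frac{\left(-21\right) \left(-6\right)}{-2676} - \frac{44}{3} = 126 \left(- \frac{1}{2676}\right) - \frac{44}{3} = - \frac{21}{446} - \frac{44}{3} = - \frac{19687}{1338}$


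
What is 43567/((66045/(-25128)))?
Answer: -364917192/22015 ≈ -16576.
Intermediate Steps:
43567/((66045/(-25128))) = 43567/((66045*(-1/25128))) = 43567/(-22015/8376) = 43567*(-8376/22015) = -364917192/22015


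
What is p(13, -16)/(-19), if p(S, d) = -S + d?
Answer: 29/19 ≈ 1.5263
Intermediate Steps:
p(S, d) = d - S
p(13, -16)/(-19) = (-16 - 1*13)/(-19) = (-16 - 13)*(-1/19) = -29*(-1/19) = 29/19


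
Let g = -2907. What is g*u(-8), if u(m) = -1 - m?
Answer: -20349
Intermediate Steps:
g*u(-8) = -2907*(-1 - 1*(-8)) = -2907*(-1 + 8) = -2907*7 = -20349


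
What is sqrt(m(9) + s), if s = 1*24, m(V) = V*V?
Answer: sqrt(105) ≈ 10.247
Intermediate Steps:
m(V) = V**2
s = 24
sqrt(m(9) + s) = sqrt(9**2 + 24) = sqrt(81 + 24) = sqrt(105)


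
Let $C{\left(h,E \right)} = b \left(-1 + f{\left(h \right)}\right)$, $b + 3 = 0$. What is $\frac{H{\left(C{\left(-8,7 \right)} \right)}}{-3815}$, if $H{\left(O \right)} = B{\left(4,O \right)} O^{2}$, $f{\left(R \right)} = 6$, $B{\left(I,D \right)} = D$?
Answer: $\frac{675}{763} \approx 0.88467$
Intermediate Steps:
$b = -3$ ($b = -3 + 0 = -3$)
$C{\left(h,E \right)} = -15$ ($C{\left(h,E \right)} = - 3 \left(-1 + 6\right) = \left(-3\right) 5 = -15$)
$H{\left(O \right)} = O^{3}$ ($H{\left(O \right)} = O O^{2} = O^{3}$)
$\frac{H{\left(C{\left(-8,7 \right)} \right)}}{-3815} = \frac{\left(-15\right)^{3}}{-3815} = \left(-3375\right) \left(- \frac{1}{3815}\right) = \frac{675}{763}$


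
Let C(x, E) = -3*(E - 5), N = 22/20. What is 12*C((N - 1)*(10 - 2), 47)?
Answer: -1512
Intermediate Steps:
N = 11/10 (N = 22*(1/20) = 11/10 ≈ 1.1000)
C(x, E) = 15 - 3*E (C(x, E) = -3*(-5 + E) = 15 - 3*E)
12*C((N - 1)*(10 - 2), 47) = 12*(15 - 3*47) = 12*(15 - 141) = 12*(-126) = -1512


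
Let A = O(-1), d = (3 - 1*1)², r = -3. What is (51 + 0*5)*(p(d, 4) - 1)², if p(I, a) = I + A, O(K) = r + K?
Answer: 51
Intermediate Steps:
O(K) = -3 + K
d = 4 (d = (3 - 1)² = 2² = 4)
A = -4 (A = -3 - 1 = -4)
p(I, a) = -4 + I (p(I, a) = I - 4 = -4 + I)
(51 + 0*5)*(p(d, 4) - 1)² = (51 + 0*5)*((-4 + 4) - 1)² = (51 + 0)*(0 - 1)² = 51*(-1)² = 51*1 = 51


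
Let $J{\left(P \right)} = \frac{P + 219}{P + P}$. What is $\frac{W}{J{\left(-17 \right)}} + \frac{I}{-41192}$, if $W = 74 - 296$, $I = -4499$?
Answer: $\frac{155913007}{4160392} \approx 37.476$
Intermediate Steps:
$W = -222$ ($W = 74 - 296 = -222$)
$J{\left(P \right)} = \frac{219 + P}{2 P}$
$\frac{W}{J{\left(-17 \right)}} + \frac{I}{-41192} = - \frac{222}{\frac{1}{2} \frac{1}{-17} \left(219 - 17\right)} - \frac{4499}{-41192} = - \frac{222}{\frac{1}{2} \left(- \frac{1}{17}\right) 202} - - \frac{4499}{41192} = - \frac{222}{- \frac{101}{17}} + \frac{4499}{41192} = \left(-222\right) \left(- \frac{17}{101}\right) + \frac{4499}{41192} = \frac{3774}{101} + \frac{4499}{41192} = \frac{155913007}{4160392}$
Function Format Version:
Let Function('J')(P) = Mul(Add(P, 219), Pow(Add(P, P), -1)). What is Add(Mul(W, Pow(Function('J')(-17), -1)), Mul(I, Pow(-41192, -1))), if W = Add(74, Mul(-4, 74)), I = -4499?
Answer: Rational(155913007, 4160392) ≈ 37.476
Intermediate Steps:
W = -222 (W = Add(74, -296) = -222)
Function('J')(P) = Mul(Rational(1, 2), Pow(P, -1), Add(219, P)) (Function('J')(P) = Mul(Add(219, P), Pow(Mul(2, P), -1)) = Mul(Add(219, P), Mul(Rational(1, 2), Pow(P, -1))) = Mul(Rational(1, 2), Pow(P, -1), Add(219, P)))
Add(Mul(W, Pow(Function('J')(-17), -1)), Mul(I, Pow(-41192, -1))) = Add(Mul(-222, Pow(Mul(Rational(1, 2), Pow(-17, -1), Add(219, -17)), -1)), Mul(-4499, Pow(-41192, -1))) = Add(Mul(-222, Pow(Mul(Rational(1, 2), Rational(-1, 17), 202), -1)), Mul(-4499, Rational(-1, 41192))) = Add(Mul(-222, Pow(Rational(-101, 17), -1)), Rational(4499, 41192)) = Add(Mul(-222, Rational(-17, 101)), Rational(4499, 41192)) = Add(Rational(3774, 101), Rational(4499, 41192)) = Rational(155913007, 4160392)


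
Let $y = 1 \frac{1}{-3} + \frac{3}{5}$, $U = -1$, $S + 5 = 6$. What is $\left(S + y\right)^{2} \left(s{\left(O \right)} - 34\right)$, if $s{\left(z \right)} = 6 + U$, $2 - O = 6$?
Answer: $- \frac{10469}{225} \approx -46.529$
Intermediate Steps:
$O = -4$ ($O = 2 - 6 = -4$)
$S = 1$ ($S = -5 + 6 = 1$)
$y = \frac{4}{15}$ ($y = 1 \left(- \frac{1}{3}\right) + 3 \cdot \frac{1}{5} = - \frac{1}{3} + \frac{3}{5} = \frac{4}{15} \approx 0.26667$)
$s{\left(z \right)} = 5$ ($s{\left(z \right)} = 6 - 1 = 5$)
$\left(S + y\right)^{2} \left(s{\left(O \right)} - 34\right) = \left(1 + \frac{4}{15}\right)^{2} \left(5 - 34\right) = \left(\frac{19}{15}\right)^{2} \left(-29\right) = \frac{361}{225} \left(-29\right) = - \frac{10469}{225}$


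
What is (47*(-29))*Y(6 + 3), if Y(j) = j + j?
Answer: -24534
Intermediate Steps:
Y(j) = 2*j
(47*(-29))*Y(6 + 3) = (47*(-29))*(2*(6 + 3)) = -2726*9 = -1363*18 = -24534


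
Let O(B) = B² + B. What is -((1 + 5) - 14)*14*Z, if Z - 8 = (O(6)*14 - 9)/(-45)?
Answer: -8176/15 ≈ -545.07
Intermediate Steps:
O(B) = B + B²
Z = -73/15 (Z = 8 + ((6*(1 + 6))*14 - 9)/(-45) = 8 + ((6*7)*14 - 9)*(-1/45) = 8 + (42*14 - 9)*(-1/45) = 8 + (588 - 9)*(-1/45) = 8 + 579*(-1/45) = 8 - 193/15 = -73/15 ≈ -4.8667)
-((1 + 5) - 14)*14*Z = -((1 + 5) - 14)*14*(-73)/15 = -(6 - 14)*14*(-73)/15 = -(-8*14)*(-73)/15 = -(-112)*(-73)/15 = -1*8176/15 = -8176/15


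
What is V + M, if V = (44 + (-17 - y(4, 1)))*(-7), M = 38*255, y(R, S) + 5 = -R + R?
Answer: 9466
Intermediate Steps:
y(R, S) = -5 (y(R, S) = -5 + (-R + R) = -5 + 0 = -5)
M = 9690
V = -224 (V = (44 + (-17 - 1*(-5)))*(-7) = (44 + (-17 + 5))*(-7) = (44 - 12)*(-7) = 32*(-7) = -224)
V + M = -224 + 9690 = 9466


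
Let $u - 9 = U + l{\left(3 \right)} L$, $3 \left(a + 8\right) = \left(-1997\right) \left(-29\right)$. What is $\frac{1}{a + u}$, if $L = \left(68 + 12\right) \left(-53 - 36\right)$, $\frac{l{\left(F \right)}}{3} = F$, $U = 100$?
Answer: $- \frac{3}{134024} \approx -2.2384 \cdot 10^{-5}$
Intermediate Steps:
$l{\left(F \right)} = 3 F$
$L = -7120$ ($L = 80 \left(-89\right) = -7120$)
$a = \frac{57889}{3}$ ($a = -8 + \frac{\left(-1997\right) \left(-29\right)}{3} = -8 + \frac{1}{3} \cdot 57913 = -8 + \frac{57913}{3} = \frac{57889}{3} \approx 19296.0$)
$u = -63971$ ($u = 9 + \left(100 + 3 \cdot 3 \left(-7120\right)\right) = 9 + \left(100 + 9 \left(-7120\right)\right) = 9 + \left(100 - 64080\right) = 9 - 63980 = -63971$)
$\frac{1}{a + u} = \frac{1}{\frac{57889}{3} - 63971} = \frac{1}{- \frac{134024}{3}} = - \frac{3}{134024}$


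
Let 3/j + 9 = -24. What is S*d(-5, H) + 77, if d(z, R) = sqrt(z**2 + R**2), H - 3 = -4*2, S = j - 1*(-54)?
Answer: 77 + 2965*sqrt(2)/11 ≈ 458.19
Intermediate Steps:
j = -1/11 (j = 3/(-9 - 24) = 3/(-33) = 3*(-1/33) = -1/11 ≈ -0.090909)
S = 593/11 (S = -1/11 - 1*(-54) = -1/11 + 54 = 593/11 ≈ 53.909)
H = -5 (H = 3 - 4*2 = 3 - 8 = -5)
d(z, R) = sqrt(R**2 + z**2)
S*d(-5, H) + 77 = 593*sqrt((-5)**2 + (-5)**2)/11 + 77 = 593*sqrt(25 + 25)/11 + 77 = 593*sqrt(50)/11 + 77 = 593*(5*sqrt(2))/11 + 77 = 2965*sqrt(2)/11 + 77 = 77 + 2965*sqrt(2)/11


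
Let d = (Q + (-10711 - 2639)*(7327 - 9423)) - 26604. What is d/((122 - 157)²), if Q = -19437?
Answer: 27935559/1225 ≈ 22805.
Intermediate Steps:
d = 27935559 (d = (-19437 + (-10711 - 2639)*(7327 - 9423)) - 26604 = (-19437 - 13350*(-2096)) - 26604 = (-19437 + 27981600) - 26604 = 27962163 - 26604 = 27935559)
d/((122 - 157)²) = 27935559/((122 - 157)²) = 27935559/((-35)²) = 27935559/1225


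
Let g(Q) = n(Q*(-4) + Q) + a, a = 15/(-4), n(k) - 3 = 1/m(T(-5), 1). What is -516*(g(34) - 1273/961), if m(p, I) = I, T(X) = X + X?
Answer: 532899/961 ≈ 554.53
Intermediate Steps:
T(X) = 2*X
n(k) = 4 (n(k) = 3 + 1/1 = 3 + 1 = 4)
a = -15/4 (a = 15*(-¼) = -15/4 ≈ -3.7500)
g(Q) = ¼ (g(Q) = 4 - 15/4 = ¼)
-516*(g(34) - 1273/961) = -516*(¼ - 1273/961) = -516*(-4131/3844) = 532899/961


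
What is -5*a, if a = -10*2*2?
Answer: 200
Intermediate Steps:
a = -40 (a = -20*2 = -40)
-5*a = -5*(-40) = 200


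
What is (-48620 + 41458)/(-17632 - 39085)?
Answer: 7162/56717 ≈ 0.12628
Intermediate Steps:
(-48620 + 41458)/(-17632 - 39085) = -7162/(-56717) = -7162*(-1/56717) = 7162/56717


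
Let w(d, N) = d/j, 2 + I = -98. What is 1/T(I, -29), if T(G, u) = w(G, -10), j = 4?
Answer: -1/25 ≈ -0.040000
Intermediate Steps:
I = -100 (I = -2 - 98 = -100)
w(d, N) = d/4
T(G, u) = G/4
1/T(I, -29) = 1/((¼)*(-100)) = 1/(-25) = -1/25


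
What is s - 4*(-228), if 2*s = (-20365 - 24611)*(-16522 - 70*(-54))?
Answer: 286543008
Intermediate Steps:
s = 286542096 (s = ((-20365 - 24611)*(-16522 - 70*(-54)))/2 = (-44976*(-16522 + 3780))/2 = (-44976*(-12742))/2 = (½)*573084192 = 286542096)
s - 4*(-228) = 286542096 - 4*(-228) = 286542096 - 1*(-912) = 286542096 + 912 = 286543008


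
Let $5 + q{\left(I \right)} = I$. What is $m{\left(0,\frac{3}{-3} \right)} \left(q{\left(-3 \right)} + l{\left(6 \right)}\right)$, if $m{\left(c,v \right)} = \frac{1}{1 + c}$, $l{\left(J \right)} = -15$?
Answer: $-23$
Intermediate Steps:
$q{\left(I \right)} = -5 + I$
$m{\left(0,\frac{3}{-3} \right)} \left(q{\left(-3 \right)} + l{\left(6 \right)}\right) = \frac{\left(-5 - 3\right) - 15}{1 + 0} = \frac{-8 - 15}{1} = 1 \left(-23\right) = -23$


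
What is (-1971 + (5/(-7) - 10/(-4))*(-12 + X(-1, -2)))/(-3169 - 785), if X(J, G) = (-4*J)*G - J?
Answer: 28069/55356 ≈ 0.50706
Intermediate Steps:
X(J, G) = -J - 4*G*J (X(J, G) = -4*G*J - J = -J - 4*G*J)
(-1971 + (5/(-7) - 10/(-4))*(-12 + X(-1, -2)))/(-3169 - 785) = (-1971 + (5/(-7) - 10/(-4))*(-12 - 1*(-1)*(1 + 4*(-2))))/(-3169 - 785) = (-1971 + (5*(-1/7) - 10*(-1/4))*(-12 - 1*(-1)*(1 - 8)))/(-3954) = (-1971 + (-5/7 + 5/2)*(-12 - 1*(-1)*(-7)))*(-1/3954) = (-1971 + 25*(-12 - 7)/14)*(-1/3954) = (-1971 + (25/14)*(-19))*(-1/3954) = (-1971 - 475/14)*(-1/3954) = -28069/14*(-1/3954) = 28069/55356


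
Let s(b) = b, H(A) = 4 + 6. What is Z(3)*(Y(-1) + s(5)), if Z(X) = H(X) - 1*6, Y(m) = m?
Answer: 16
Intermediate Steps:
H(A) = 10
Z(X) = 4 (Z(X) = 10 - 1*6 = 10 - 6 = 4)
Z(3)*(Y(-1) + s(5)) = 4*(-1 + 5) = 4*4 = 16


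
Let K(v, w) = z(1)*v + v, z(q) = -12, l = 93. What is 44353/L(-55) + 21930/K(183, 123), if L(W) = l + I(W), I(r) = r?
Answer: 29483083/25498 ≈ 1156.3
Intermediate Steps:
L(W) = 93 + W
K(v, w) = -11*v (K(v, w) = -12*v + v = -11*v)
44353/L(-55) + 21930/K(183, 123) = 44353/(93 - 55) + 21930/((-11*183)) = 44353/38 + 21930/(-2013) = 44353*(1/38) + 21930*(-1/2013) = 44353/38 - 7310/671 = 29483083/25498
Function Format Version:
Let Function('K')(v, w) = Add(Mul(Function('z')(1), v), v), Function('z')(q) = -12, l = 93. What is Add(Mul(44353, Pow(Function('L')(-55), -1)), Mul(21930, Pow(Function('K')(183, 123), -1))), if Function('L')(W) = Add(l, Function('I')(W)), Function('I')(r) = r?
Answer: Rational(29483083, 25498) ≈ 1156.3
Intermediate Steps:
Function('L')(W) = Add(93, W)
Function('K')(v, w) = Mul(-11, v) (Function('K')(v, w) = Add(Mul(-12, v), v) = Mul(-11, v))
Add(Mul(44353, Pow(Function('L')(-55), -1)), Mul(21930, Pow(Function('K')(183, 123), -1))) = Add(Mul(44353, Pow(Add(93, -55), -1)), Mul(21930, Pow(Mul(-11, 183), -1))) = Add(Mul(44353, Pow(38, -1)), Mul(21930, Pow(-2013, -1))) = Add(Mul(44353, Rational(1, 38)), Mul(21930, Rational(-1, 2013))) = Add(Rational(44353, 38), Rational(-7310, 671)) = Rational(29483083, 25498)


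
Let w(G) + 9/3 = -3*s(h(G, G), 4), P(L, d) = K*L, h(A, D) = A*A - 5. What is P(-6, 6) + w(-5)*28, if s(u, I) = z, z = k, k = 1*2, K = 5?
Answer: -282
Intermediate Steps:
h(A, D) = -5 + A² (h(A, D) = A² - 5 = -5 + A²)
k = 2
P(L, d) = 5*L
z = 2
s(u, I) = 2
w(G) = -9 (w(G) = -3 - 3*2 = -3 - 6 = -9)
P(-6, 6) + w(-5)*28 = 5*(-6) - 9*28 = -30 - 252 = -282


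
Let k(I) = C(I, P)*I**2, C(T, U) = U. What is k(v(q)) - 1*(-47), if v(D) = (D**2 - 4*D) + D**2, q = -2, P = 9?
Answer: 2351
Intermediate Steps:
v(D) = -4*D + 2*D**2
k(I) = 9*I**2
k(v(q)) - 1*(-47) = 9*(2*(-2)*(-2 - 2))**2 - 1*(-47) = 9*(2*(-2)*(-4))**2 + 47 = 9*16**2 + 47 = 9*256 + 47 = 2304 + 47 = 2351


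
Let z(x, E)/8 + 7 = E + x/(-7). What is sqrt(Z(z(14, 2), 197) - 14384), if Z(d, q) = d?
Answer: 38*I*sqrt(10) ≈ 120.17*I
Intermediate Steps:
z(x, E) = -56 + 8*E - 8*x/7 (z(x, E) = -56 + 8*(E + x/(-7)) = -56 + 8*(E + x*(-1/7)) = -56 + 8*(E - x/7) = -56 + (8*E - 8*x/7) = -56 + 8*E - 8*x/7)
sqrt(Z(z(14, 2), 197) - 14384) = sqrt((-56 + 8*2 - 8/7*14) - 14384) = sqrt((-56 + 16 - 16) - 14384) = sqrt(-56 - 14384) = sqrt(-14440) = 38*I*sqrt(10)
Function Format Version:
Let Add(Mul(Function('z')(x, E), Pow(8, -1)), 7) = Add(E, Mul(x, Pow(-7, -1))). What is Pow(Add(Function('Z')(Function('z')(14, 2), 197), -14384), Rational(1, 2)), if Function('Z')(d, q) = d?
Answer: Mul(38, I, Pow(10, Rational(1, 2))) ≈ Mul(120.17, I)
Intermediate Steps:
Function('z')(x, E) = Add(-56, Mul(8, E), Mul(Rational(-8, 7), x)) (Function('z')(x, E) = Add(-56, Mul(8, Add(E, Mul(x, Pow(-7, -1))))) = Add(-56, Mul(8, Add(E, Mul(x, Rational(-1, 7))))) = Add(-56, Mul(8, Add(E, Mul(Rational(-1, 7), x)))) = Add(-56, Add(Mul(8, E), Mul(Rational(-8, 7), x))) = Add(-56, Mul(8, E), Mul(Rational(-8, 7), x)))
Pow(Add(Function('Z')(Function('z')(14, 2), 197), -14384), Rational(1, 2)) = Pow(Add(Add(-56, Mul(8, 2), Mul(Rational(-8, 7), 14)), -14384), Rational(1, 2)) = Pow(Add(Add(-56, 16, -16), -14384), Rational(1, 2)) = Pow(Add(-56, -14384), Rational(1, 2)) = Pow(-14440, Rational(1, 2)) = Mul(38, I, Pow(10, Rational(1, 2)))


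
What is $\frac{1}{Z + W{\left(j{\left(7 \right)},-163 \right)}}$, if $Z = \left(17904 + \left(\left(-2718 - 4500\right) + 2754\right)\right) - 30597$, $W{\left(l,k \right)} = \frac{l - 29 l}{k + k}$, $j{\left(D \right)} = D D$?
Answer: $- \frac{163}{2795905} \approx -5.83 \cdot 10^{-5}$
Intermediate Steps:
$j{\left(D \right)} = D^{2}$
$W{\left(l,k \right)} = - \frac{14 l}{k}$ ($W{\left(l,k \right)} = \frac{\left(-28\right) l}{2 k} = - 28 l \frac{1}{2 k} = - \frac{14 l}{k}$)
$Z = -17157$ ($Z = \left(17904 + \left(-7218 + 2754\right)\right) - 30597 = \left(17904 - 4464\right) - 30597 = 13440 - 30597 = -17157$)
$\frac{1}{Z + W{\left(j{\left(7 \right)},-163 \right)}} = \frac{1}{-17157 - \frac{14 \cdot 7^{2}}{-163}} = \frac{1}{-17157 - 686 \left(- \frac{1}{163}\right)} = \frac{1}{-17157 + \frac{686}{163}} = \frac{1}{- \frac{2795905}{163}} = - \frac{163}{2795905}$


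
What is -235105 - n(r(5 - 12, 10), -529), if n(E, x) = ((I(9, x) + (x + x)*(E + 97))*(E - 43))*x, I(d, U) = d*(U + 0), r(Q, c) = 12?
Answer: 1969006012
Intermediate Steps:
I(d, U) = U*d (I(d, U) = d*U = U*d)
n(E, x) = x*(-43 + E)*(9*x + 2*x*(97 + E)) (n(E, x) = ((x*9 + (x + x)*(E + 97))*(E - 43))*x = ((9*x + (2*x)*(97 + E))*(-43 + E))*x = ((9*x + 2*x*(97 + E))*(-43 + E))*x = ((-43 + E)*(9*x + 2*x*(97 + E)))*x = x*(-43 + E)*(9*x + 2*x*(97 + E)))
-235105 - n(r(5 - 12, 10), -529) = -235105 - (-529)²*(-8729 + 2*12² + 117*12) = -235105 - 279841*(-8729 + 2*144 + 1404) = -235105 - 279841*(-8729 + 288 + 1404) = -235105 - 279841*(-7037) = -235105 - 1*(-1969241117) = -235105 + 1969241117 = 1969006012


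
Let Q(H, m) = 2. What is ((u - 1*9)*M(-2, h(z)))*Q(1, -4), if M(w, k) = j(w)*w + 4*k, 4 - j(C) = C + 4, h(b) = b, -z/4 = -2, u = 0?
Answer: -504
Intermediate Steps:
z = 8 (z = -4*(-2) = 8)
j(C) = -C (j(C) = 4 - (C + 4) = 4 - (4 + C) = 4 + (-4 - C) = -C)
M(w, k) = -w² + 4*k (M(w, k) = (-w)*w + 4*k = -w² + 4*k)
((u - 1*9)*M(-2, h(z)))*Q(1, -4) = ((0 - 1*9)*(-1*(-2)² + 4*8))*2 = ((0 - 9)*(-1*4 + 32))*2 = -9*(-4 + 32)*2 = -9*28*2 = -252*2 = -504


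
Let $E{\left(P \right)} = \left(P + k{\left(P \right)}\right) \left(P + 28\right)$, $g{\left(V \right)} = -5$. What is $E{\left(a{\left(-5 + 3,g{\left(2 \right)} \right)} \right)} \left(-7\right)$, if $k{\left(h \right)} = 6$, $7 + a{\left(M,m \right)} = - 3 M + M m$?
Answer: $-3885$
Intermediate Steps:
$a{\left(M,m \right)} = -7 - 3 M + M m$ ($a{\left(M,m \right)} = -7 + \left(- 3 M + M m\right) = -7 - 3 M + M m$)
$E{\left(P \right)} = \left(6 + P\right) \left(28 + P\right)$ ($E{\left(P \right)} = \left(P + 6\right) \left(P + 28\right) = \left(6 + P\right) \left(28 + P\right)$)
$E{\left(a{\left(-5 + 3,g{\left(2 \right)} \right)} \right)} \left(-7\right) = \left(168 + \left(-7 - 3 \left(-5 + 3\right) + \left(-5 + 3\right) \left(-5\right)\right)^{2} + 34 \left(-7 - 3 \left(-5 + 3\right) + \left(-5 + 3\right) \left(-5\right)\right)\right) \left(-7\right) = \left(168 + \left(-7 - -6 - -10\right)^{2} + 34 \left(-7 - -6 - -10\right)\right) \left(-7\right) = \left(168 + \left(-7 + 6 + 10\right)^{2} + 34 \left(-7 + 6 + 10\right)\right) \left(-7\right) = \left(168 + 9^{2} + 34 \cdot 9\right) \left(-7\right) = \left(168 + 81 + 306\right) \left(-7\right) = 555 \left(-7\right) = -3885$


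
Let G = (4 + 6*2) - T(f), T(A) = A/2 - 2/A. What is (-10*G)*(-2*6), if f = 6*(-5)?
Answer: 3712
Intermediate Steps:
f = -30
T(A) = A/2 - 2/A (T(A) = A*(½) - 2/A = A/2 - 2/A)
G = 464/15 (G = (4 + 6*2) - ((½)*(-30) - 2/(-30)) = (4 + 12) - (-15 - 2*(-1/30)) = 16 - (-15 + 1/15) = 16 - 1*(-224/15) = 16 + 224/15 = 464/15 ≈ 30.933)
(-10*G)*(-2*6) = (-10*464/15)*(-2*6) = -928/3*(-12) = 3712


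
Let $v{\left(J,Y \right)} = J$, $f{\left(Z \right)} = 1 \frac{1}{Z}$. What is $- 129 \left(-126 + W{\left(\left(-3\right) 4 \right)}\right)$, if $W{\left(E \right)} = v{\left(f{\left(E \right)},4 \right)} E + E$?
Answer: $17673$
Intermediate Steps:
$f{\left(Z \right)} = \frac{1}{Z}$
$W{\left(E \right)} = 1 + E$ ($W{\left(E \right)} = \frac{E}{E} + E = 1 + E$)
$- 129 \left(-126 + W{\left(\left(-3\right) 4 \right)}\right) = - 129 \left(-126 + \left(1 - 12\right)\right) = - 129 \left(-126 - 11\right) = \left(-129\right) \left(-137\right) = 17673$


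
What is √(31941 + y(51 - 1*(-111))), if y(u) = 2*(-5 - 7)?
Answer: √31917 ≈ 178.65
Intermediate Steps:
y(u) = -24 (y(u) = 2*(-12) = -24)
√(31941 + y(51 - 1*(-111))) = √(31941 - 24) = √31917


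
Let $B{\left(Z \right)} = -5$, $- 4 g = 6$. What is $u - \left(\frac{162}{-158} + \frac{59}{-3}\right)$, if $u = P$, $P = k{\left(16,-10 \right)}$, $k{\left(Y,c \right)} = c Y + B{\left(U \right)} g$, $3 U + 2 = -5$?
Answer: $- \frac{62477}{474} \approx -131.81$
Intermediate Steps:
$U = - \frac{7}{3}$ ($U = - \frac{2}{3} + \frac{1}{3} \left(-5\right) = - \frac{2}{3} - \frac{5}{3} = - \frac{7}{3} \approx -2.3333$)
$g = - \frac{3}{2}$ ($g = \left(- \frac{1}{4}\right) 6 = - \frac{3}{2} \approx -1.5$)
$k{\left(Y,c \right)} = \frac{15}{2} + Y c$ ($k{\left(Y,c \right)} = c Y - - \frac{15}{2} = Y c + \frac{15}{2} = \frac{15}{2} + Y c$)
$P = - \frac{305}{2}$ ($P = \frac{15}{2} + 16 \left(-10\right) = \frac{15}{2} - 160 = - \frac{305}{2} \approx -152.5$)
$u = - \frac{305}{2} \approx -152.5$
$u - \left(\frac{162}{-158} + \frac{59}{-3}\right) = - \frac{305}{2} - \left(\frac{162}{-158} + \frac{59}{-3}\right) = - \frac{305}{2} - \left(162 \left(- \frac{1}{158}\right) + 59 \left(- \frac{1}{3}\right)\right) = - \frac{305}{2} - \left(- \frac{81}{79} - \frac{59}{3}\right) = - \frac{305}{2} - - \frac{4904}{237} = - \frac{305}{2} + \frac{4904}{237} = - \frac{62477}{474}$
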